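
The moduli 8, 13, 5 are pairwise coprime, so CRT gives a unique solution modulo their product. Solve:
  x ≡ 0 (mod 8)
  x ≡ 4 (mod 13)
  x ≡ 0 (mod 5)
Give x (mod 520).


Moduli 8, 13, 5 are pairwise coprime; by CRT there is a unique solution modulo M = 8 · 13 · 5 = 520.
Solve pairwise, accumulating the modulus:
  Start with x ≡ 0 (mod 8).
  Combine with x ≡ 4 (mod 13): since gcd(8, 13) = 1, we get a unique residue mod 104.
    Write x = 0 + 8·t and substitute into x ≡ 4 (mod 13): 8·t ≡ 4 − 0 = 4 (mod 13).
    The inverse of 8 mod 13 is 5 (since 8·5 = 40 = 3·13 + 1), so t ≡ 5·4 = 20 ≡ 7 (mod 13).
    Then x = 0 + 8·7 = 56, valid modulo lcm(8, 13) = 104: x ≡ 56 (mod 104).
  Combine with x ≡ 0 (mod 5): since gcd(104, 5) = 1, we get a unique residue mod 520.
    Write x = 56 + 104·t and substitute into x ≡ 0 (mod 5): 104·t ≡ 0 − 56 = -56 (mod 5).
    Reduce coefficients mod 5: 4·t ≡ 4 (mod 5).
    The inverse of 4 mod 5 is 4 (since 4·4 = 16 = 3·5 + 1), so t ≡ 4·4 = 16 ≡ 1 (mod 5).
    Then x = 56 + 104·1 = 160, valid modulo lcm(104, 5) = 520: x ≡ 160 (mod 520).
Verify: 160 mod 8 = 0 ✓, 160 mod 13 = 4 ✓, 160 mod 5 = 0 ✓.

x ≡ 160 (mod 520).


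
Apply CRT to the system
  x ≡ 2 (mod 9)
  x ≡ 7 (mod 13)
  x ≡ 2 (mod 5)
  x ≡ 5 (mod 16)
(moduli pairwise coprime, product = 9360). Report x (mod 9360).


Product of moduli M = 9 · 13 · 5 · 16 = 9360.
Merge one congruence at a time:
  Start: x ≡ 2 (mod 9).
  Combine with x ≡ 7 (mod 13); new modulus lcm = 117.
    Write x = 2 + 9·t and substitute into x ≡ 7 (mod 13): 9·t ≡ 7 − 2 = 5 (mod 13).
    The inverse of 9 mod 13 is 3 (since 9·3 = 27 = 2·13 + 1), so t ≡ 3·5 = 15 ≡ 2 (mod 13).
    Then x = 2 + 9·2 = 20, valid modulo lcm(9, 13) = 117: x ≡ 20 (mod 117).
  Combine with x ≡ 2 (mod 5); new modulus lcm = 585.
    Write x = 20 + 117·t and substitute into x ≡ 2 (mod 5): 117·t ≡ 2 − 20 = -18 (mod 5).
    Reduce coefficients mod 5: 2·t ≡ 2 (mod 5).
    The inverse of 2 mod 5 is 3 (since 2·3 = 6 = 1·5 + 1), so t ≡ 3·2 = 6 ≡ 1 (mod 5).
    Then x = 20 + 117·1 = 137, valid modulo lcm(117, 5) = 585: x ≡ 137 (mod 585).
  Combine with x ≡ 5 (mod 16); new modulus lcm = 9360.
    Write x = 137 + 585·t and substitute into x ≡ 5 (mod 16): 585·t ≡ 5 − 137 = -132 (mod 16).
    Reduce coefficients mod 16: 9·t ≡ 12 (mod 16).
    The inverse of 9 mod 16 is 9 (since 9·9 = 81 = 5·16 + 1), so t ≡ 9·12 = 108 ≡ 12 (mod 16).
    Then x = 137 + 585·12 = 7157, valid modulo lcm(585, 16) = 9360: x ≡ 7157 (mod 9360).
Verify against each original: 7157 mod 9 = 2, 7157 mod 13 = 7, 7157 mod 5 = 2, 7157 mod 16 = 5.

x ≡ 7157 (mod 9360).


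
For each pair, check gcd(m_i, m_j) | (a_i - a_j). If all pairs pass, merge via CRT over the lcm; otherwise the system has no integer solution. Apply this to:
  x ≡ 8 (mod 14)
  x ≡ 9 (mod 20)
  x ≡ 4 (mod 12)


Moduli 14, 20, 12 are not pairwise coprime, so CRT works modulo lcm(m_i) when all pairwise compatibility conditions hold.
Pairwise compatibility: gcd(m_i, m_j) must divide a_i - a_j for every pair.
Merge one congruence at a time:
  Start: x ≡ 8 (mod 14).
  Combine with x ≡ 9 (mod 20): gcd(14, 20) = 2, and 9 - 8 = 1 is NOT divisible by 2.
    ⇒ system is inconsistent (no integer solution).

No solution (the system is inconsistent).


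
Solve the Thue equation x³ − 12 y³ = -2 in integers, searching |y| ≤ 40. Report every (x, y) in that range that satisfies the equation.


The equation is x³ - 12y³ = -2. For fixed y, x³ = 12·y³ − 2, so a solution requires the RHS to be a perfect cube.
Strategy: iterate y from -40 to 40, compute RHS = 12·y³ − 2, and check whether it is a (positive or negative) perfect cube.
Check small values of y:
  y = 0: RHS = -2 is not a perfect cube.
  y = 1: RHS = 10 is not a perfect cube.
  y = -1: RHS = -14 is not a perfect cube.
  y = 2: RHS = 94 is not a perfect cube.
  y = -2: RHS = -98 is not a perfect cube.
  y = 3: RHS = 322 is not a perfect cube.
  y = -3: RHS = -326 is not a perfect cube.
Continuing the search up to |y| = 40 finds no solutions either.
No (x, y) in the scanned range satisfies the equation.

No integer solutions with |y| ≤ 40.


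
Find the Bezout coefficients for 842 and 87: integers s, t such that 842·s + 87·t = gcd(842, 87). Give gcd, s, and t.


Euclidean algorithm on (842, 87) — divide until remainder is 0:
  842 = 9 · 87 + 59
  87 = 1 · 59 + 28
  59 = 2 · 28 + 3
  28 = 9 · 3 + 1
  3 = 3 · 1 + 0
gcd(842, 87) = 1.
Track Bezout coefficients alongside the remainders: start with r₀ = 842 = a·1 + b·0 (s = 1, t = 0) and r₁ = 87 = a·0 + b·1 (s = 0, t = 1); each new remainder r_{k+1} = r_{k-1} − q_k·r_k inherits s_{k+1} = s_{k-1} − q_k·s_k, t_{k+1} = t_{k-1} − q_k·t_k, so r_k = a·s_k + b·t_k at every step:
  q = 9: r = 59, s = 1 − 9·0 = 1, t = 0 − 9·1 = -9  (check: 842·1 + 87·(-9) = 59)
  q = 1: r = 28, s = 0 − 1·1 = -1, t = 1 − 1·(-9) = 10  (check: 842·(-1) + 87·10 = 28)
  q = 2: r = 3, s = 1 − 2·(-1) = 3, t = -9 − 2·10 = -29  (check: 842·3 + 87·(-29) = 3)
  q = 9: r = 1, s = -1 − 9·3 = -28, t = 10 − 9·(-29) = 271  (check: 842·(-28) + 87·271 = 1)
The row with r = 1 (the gcd) gives the Bezout coefficients s = -28, t = 271.
Result: 842 · (-28) + 87 · (271) = 1.

gcd(842, 87) = 1; s = -28, t = 271 (check: 842·(-28) + 87·271 = 1).


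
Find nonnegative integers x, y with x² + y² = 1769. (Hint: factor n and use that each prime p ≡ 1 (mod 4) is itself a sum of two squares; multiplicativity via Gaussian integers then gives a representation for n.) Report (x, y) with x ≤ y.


Step 1: Factor n = 1769 = 29 · 61.
Step 2: Check the mod-4 condition on each prime factor: 29 ≡ 1 (mod 4), exponent 1; 61 ≡ 1 (mod 4), exponent 1.
All primes ≡ 3 (mod 4) appear to even exponent (or don't appear), so by the two-squares theorem n IS expressible as a sum of two squares.
Step 3: Build a representation. Here n = 29 · 61 is a product of primes ≡ 1 (mod 4). Each prime p ≡ 1 (mod 4) is itself a sum of two squares; find a² by testing p − a² for a perfect square:
  29: 29 − 1² = 28, 29 − 2² = 25 = 5² ⇒ 29 = 2² + 5².
  61: 61 − 1² = 60, 61 − 2² = 57, 61 − 3² = 52, 61 − 4² = 45, 61 − 5² = 36 = 6² ⇒ 61 = 5² + 6².
  Combine using the Brahmagupta–Fibonacci identity (a² + b²)(c² + d²) = (ac − bd)² + (ad + bc)² = (ac + bd)² + (ad − bc)²:
  29 · 61 = 1769: from (2² + 5²)(5² + 6²), take (2·5 − 5·6, 2·6 + 5·5) = (10 − 30, 12 + 25) = (-20, 37); dropping signs (only squares matter) gives (20, 37); check 20² + 37² = 400 + 1369 = 1769 ✓.
Step 4: Order so x ≤ y and verify: 20² + 37² = 400 + 1369 = 1769 = n. ✓

n = 1769 = 20² + 37² (one valid representation with x ≤ y).


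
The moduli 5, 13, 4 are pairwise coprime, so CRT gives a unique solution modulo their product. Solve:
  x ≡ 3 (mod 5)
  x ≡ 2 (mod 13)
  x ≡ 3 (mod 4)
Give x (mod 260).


Moduli 5, 13, 4 are pairwise coprime; by CRT there is a unique solution modulo M = 5 · 13 · 4 = 260.
Solve pairwise, accumulating the modulus:
  Start with x ≡ 3 (mod 5).
  Combine with x ≡ 2 (mod 13): since gcd(5, 13) = 1, we get a unique residue mod 65.
    Write x = 3 + 5·t and substitute into x ≡ 2 (mod 13): 5·t ≡ 2 − 3 = -1 (mod 13).
    Reduce coefficients mod 13: 5·t ≡ 12 (mod 13).
    The inverse of 5 mod 13 is 8 (since 5·8 = 40 = 3·13 + 1), so t ≡ 8·12 = 96 ≡ 5 (mod 13).
    Then x = 3 + 5·5 = 28, valid modulo lcm(5, 13) = 65: x ≡ 28 (mod 65).
  Combine with x ≡ 3 (mod 4): since gcd(65, 4) = 1, we get a unique residue mod 260.
    Write x = 28 + 65·t and substitute into x ≡ 3 (mod 4): 65·t ≡ 3 − 28 = -25 (mod 4).
    Reduce coefficients mod 4: 1·t ≡ 3 (mod 4).
    So t ≡ 3 (mod 4).
    Then x = 28 + 65·3 = 223, valid modulo lcm(65, 4) = 260: x ≡ 223 (mod 260).
Verify: 223 mod 5 = 3 ✓, 223 mod 13 = 2 ✓, 223 mod 4 = 3 ✓.

x ≡ 223 (mod 260).


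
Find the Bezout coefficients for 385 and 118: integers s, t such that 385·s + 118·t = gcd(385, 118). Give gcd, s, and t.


Euclidean algorithm on (385, 118) — divide until remainder is 0:
  385 = 3 · 118 + 31
  118 = 3 · 31 + 25
  31 = 1 · 25 + 6
  25 = 4 · 6 + 1
  6 = 6 · 1 + 0
gcd(385, 118) = 1.
Track Bezout coefficients alongside the remainders: start with r₀ = 385 = a·1 + b·0 (s = 1, t = 0) and r₁ = 118 = a·0 + b·1 (s = 0, t = 1); each new remainder r_{k+1} = r_{k-1} − q_k·r_k inherits s_{k+1} = s_{k-1} − q_k·s_k, t_{k+1} = t_{k-1} − q_k·t_k, so r_k = a·s_k + b·t_k at every step:
  q = 3: r = 31, s = 1 − 3·0 = 1, t = 0 − 3·1 = -3  (check: 385·1 + 118·(-3) = 31)
  q = 3: r = 25, s = 0 − 3·1 = -3, t = 1 − 3·(-3) = 10  (check: 385·(-3) + 118·10 = 25)
  q = 1: r = 6, s = 1 − 1·(-3) = 4, t = -3 − 1·10 = -13  (check: 385·4 + 118·(-13) = 6)
  q = 4: r = 1, s = -3 − 4·4 = -19, t = 10 − 4·(-13) = 62  (check: 385·(-19) + 118·62 = 1)
The row with r = 1 (the gcd) gives the Bezout coefficients s = -19, t = 62.
Result: 385 · (-19) + 118 · (62) = 1.

gcd(385, 118) = 1; s = -19, t = 62 (check: 385·(-19) + 118·62 = 1).


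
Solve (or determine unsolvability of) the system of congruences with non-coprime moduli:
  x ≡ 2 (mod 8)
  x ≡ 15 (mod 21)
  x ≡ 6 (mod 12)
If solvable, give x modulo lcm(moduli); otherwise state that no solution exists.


Moduli 8, 21, 12 are not pairwise coprime, so CRT works modulo lcm(m_i) when all pairwise compatibility conditions hold.
Pairwise compatibility: gcd(m_i, m_j) must divide a_i - a_j for every pair.
Merge one congruence at a time:
  Start: x ≡ 2 (mod 8).
  Combine with x ≡ 15 (mod 21): gcd(8, 21) = 1; 15 - 2 = 13, which IS divisible by 1, so compatible.
    Write x = 2 + 8·t and substitute into x ≡ 15 (mod 21): 8·t ≡ 15 − 2 = 13 (mod 21).
    The inverse of 8 mod 21 is 8 (since 8·8 = 64 = 3·21 + 1), so t ≡ 8·13 = 104 ≡ 20 (mod 21).
    Then x = 2 + 8·20 = 162, valid modulo lcm(8, 21) = 168: x ≡ 162 (mod 168).
  Combine with x ≡ 6 (mod 12): gcd(168, 12) = 12; 6 - 162 = -156, which IS divisible by 12, so compatible.
    Write x = 162 + 168·t and substitute into x ≡ 6 (mod 12): 168·t ≡ 6 − 162 = -156 (mod 12).
    Divide the congruence (and modulus) by g = 12: 14·t ≡ -13 (mod 1).
    Modulo 1 every t works; take t = 0.
    Then x = 162 + 168·0 = 162, valid modulo lcm(168, 12) = 168: x ≡ 162 (mod 168).
Verify: 162 mod 8 = 2, 162 mod 21 = 15, 162 mod 12 = 6.

x ≡ 162 (mod 168).


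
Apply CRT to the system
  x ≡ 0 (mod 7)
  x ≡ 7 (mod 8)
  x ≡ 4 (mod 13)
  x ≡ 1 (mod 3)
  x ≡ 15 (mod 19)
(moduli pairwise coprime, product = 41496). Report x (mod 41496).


Product of moduli M = 7 · 8 · 13 · 3 · 19 = 41496.
Merge one congruence at a time:
  Start: x ≡ 0 (mod 7).
  Combine with x ≡ 7 (mod 8); new modulus lcm = 56.
    Write x = 0 + 7·t and substitute into x ≡ 7 (mod 8): 7·t ≡ 7 − 0 = 7 (mod 8).
    The inverse of 7 mod 8 is 7 (since 7·7 = 49 = 6·8 + 1), so t ≡ 7·7 = 49 ≡ 1 (mod 8).
    Then x = 0 + 7·1 = 7, valid modulo lcm(7, 8) = 56: x ≡ 7 (mod 56).
  Combine with x ≡ 4 (mod 13); new modulus lcm = 728.
    Write x = 7 + 56·t and substitute into x ≡ 4 (mod 13): 56·t ≡ 4 − 7 = -3 (mod 13).
    Reduce coefficients mod 13: 4·t ≡ 10 (mod 13).
    The inverse of 4 mod 13 is 10 (since 4·10 = 40 = 3·13 + 1), so t ≡ 10·10 = 100 ≡ 9 (mod 13).
    Then x = 7 + 56·9 = 511, valid modulo lcm(56, 13) = 728: x ≡ 511 (mod 728).
  Combine with x ≡ 1 (mod 3); new modulus lcm = 2184.
    Write x = 511 + 728·t and substitute into x ≡ 1 (mod 3): 728·t ≡ 1 − 511 = -510 (mod 3).
    Reduce coefficients mod 3: 2·t ≡ 0 (mod 3).
    The inverse of 2 mod 3 is 2 (since 2·2 = 4 = 1·3 + 1), so t ≡ 2·0 = 0 ≡ 0 (mod 3).
    Then x = 511 + 728·0 = 511, valid modulo lcm(728, 3) = 2184: x ≡ 511 (mod 2184).
  Combine with x ≡ 15 (mod 19); new modulus lcm = 41496.
    Write x = 511 + 2184·t and substitute into x ≡ 15 (mod 19): 2184·t ≡ 15 − 511 = -496 (mod 19).
    Reduce coefficients mod 19: 18·t ≡ 17 (mod 19).
    The inverse of 18 mod 19 is 18 (since 18·18 = 324 = 17·19 + 1), so t ≡ 18·17 = 306 ≡ 2 (mod 19).
    Then x = 511 + 2184·2 = 4879, valid modulo lcm(2184, 19) = 41496: x ≡ 4879 (mod 41496).
Verify against each original: 4879 mod 7 = 0, 4879 mod 8 = 7, 4879 mod 13 = 4, 4879 mod 3 = 1, 4879 mod 19 = 15.

x ≡ 4879 (mod 41496).


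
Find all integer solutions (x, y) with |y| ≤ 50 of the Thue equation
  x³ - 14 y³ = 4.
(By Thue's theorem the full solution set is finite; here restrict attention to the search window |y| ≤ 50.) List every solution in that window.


The equation is x³ - 14y³ = 4. For fixed y, x³ = 14·y³ + 4, so a solution requires the RHS to be a perfect cube.
Strategy: iterate y from -50 to 50, compute RHS = 14·y³ + 4, and check whether it is a (positive or negative) perfect cube.
Check small values of y:
  y = 0: RHS = 4 is not a perfect cube.
  y = 1: RHS = 18 is not a perfect cube.
  y = -1: RHS = -10 is not a perfect cube.
  y = 2: RHS = 116 is not a perfect cube.
  y = -2: RHS = -108 is not a perfect cube.
  y = 3: RHS = 382 is not a perfect cube.
  y = -3: RHS = -374 is not a perfect cube.
Continuing the search up to |y| = 50 finds no solutions either.
No (x, y) in the scanned range satisfies the equation.

No integer solutions with |y| ≤ 50.


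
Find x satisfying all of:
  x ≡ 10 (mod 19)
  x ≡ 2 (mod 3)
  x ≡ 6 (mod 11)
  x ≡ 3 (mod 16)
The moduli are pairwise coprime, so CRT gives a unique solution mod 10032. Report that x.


Product of moduli M = 19 · 3 · 11 · 16 = 10032.
Merge one congruence at a time:
  Start: x ≡ 10 (mod 19).
  Combine with x ≡ 2 (mod 3); new modulus lcm = 57.
    Write x = 10 + 19·t and substitute into x ≡ 2 (mod 3): 19·t ≡ 2 − 10 = -8 (mod 3).
    Reduce coefficients mod 3: 1·t ≡ 1 (mod 3).
    So t ≡ 1 (mod 3).
    Then x = 10 + 19·1 = 29, valid modulo lcm(19, 3) = 57: x ≡ 29 (mod 57).
  Combine with x ≡ 6 (mod 11); new modulus lcm = 627.
    Write x = 29 + 57·t and substitute into x ≡ 6 (mod 11): 57·t ≡ 6 − 29 = -23 (mod 11).
    Reduce coefficients mod 11: 2·t ≡ 10 (mod 11).
    The inverse of 2 mod 11 is 6 (since 2·6 = 12 = 1·11 + 1), so t ≡ 6·10 = 60 ≡ 5 (mod 11).
    Then x = 29 + 57·5 = 314, valid modulo lcm(57, 11) = 627: x ≡ 314 (mod 627).
  Combine with x ≡ 3 (mod 16); new modulus lcm = 10032.
    Write x = 314 + 627·t and substitute into x ≡ 3 (mod 16): 627·t ≡ 3 − 314 = -311 (mod 16).
    Reduce coefficients mod 16: 3·t ≡ 9 (mod 16).
    The inverse of 3 mod 16 is 11 (since 3·11 = 33 = 2·16 + 1), so t ≡ 11·9 = 99 ≡ 3 (mod 16).
    Then x = 314 + 627·3 = 2195, valid modulo lcm(627, 16) = 10032: x ≡ 2195 (mod 10032).
Verify against each original: 2195 mod 19 = 10, 2195 mod 3 = 2, 2195 mod 11 = 6, 2195 mod 16 = 3.

x ≡ 2195 (mod 10032).


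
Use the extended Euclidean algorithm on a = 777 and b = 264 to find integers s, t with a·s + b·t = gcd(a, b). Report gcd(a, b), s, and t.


Euclidean algorithm on (777, 264) — divide until remainder is 0:
  777 = 2 · 264 + 249
  264 = 1 · 249 + 15
  249 = 16 · 15 + 9
  15 = 1 · 9 + 6
  9 = 1 · 6 + 3
  6 = 2 · 3 + 0
gcd(777, 264) = 3.
Track Bezout coefficients alongside the remainders: start with r₀ = 777 = a·1 + b·0 (s = 1, t = 0) and r₁ = 264 = a·0 + b·1 (s = 0, t = 1); each new remainder r_{k+1} = r_{k-1} − q_k·r_k inherits s_{k+1} = s_{k-1} − q_k·s_k, t_{k+1} = t_{k-1} − q_k·t_k, so r_k = a·s_k + b·t_k at every step:
  q = 2: r = 249, s = 1 − 2·0 = 1, t = 0 − 2·1 = -2  (check: 777·1 + 264·(-2) = 249)
  q = 1: r = 15, s = 0 − 1·1 = -1, t = 1 − 1·(-2) = 3  (check: 777·(-1) + 264·3 = 15)
  q = 16: r = 9, s = 1 − 16·(-1) = 17, t = -2 − 16·3 = -50  (check: 777·17 + 264·(-50) = 9)
  q = 1: r = 6, s = -1 − 1·17 = -18, t = 3 − 1·(-50) = 53  (check: 777·(-18) + 264·53 = 6)
  q = 1: r = 3, s = 17 − 1·(-18) = 35, t = -50 − 1·53 = -103  (check: 777·35 + 264·(-103) = 3)
The row with r = 3 (the gcd) gives the Bezout coefficients s = 35, t = -103.
Result: 777 · (35) + 264 · (-103) = 3.

gcd(777, 264) = 3; s = 35, t = -103 (check: 777·35 + 264·(-103) = 3).


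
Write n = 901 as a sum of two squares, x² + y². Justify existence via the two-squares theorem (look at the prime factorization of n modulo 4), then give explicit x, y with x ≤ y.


Step 1: Factor n = 901 = 17 · 53.
Step 2: Check the mod-4 condition on each prime factor: 17 ≡ 1 (mod 4), exponent 1; 53 ≡ 1 (mod 4), exponent 1.
All primes ≡ 3 (mod 4) appear to even exponent (or don't appear), so by the two-squares theorem n IS expressible as a sum of two squares.
Step 3: Build a representation. Here n = 17 · 53 is a product of primes ≡ 1 (mod 4). Each prime p ≡ 1 (mod 4) is itself a sum of two squares; find a² by testing p − a² for a perfect square:
  17: 17 − 1² = 16 = 4² ⇒ 17 = 1² + 4².
  53: 53 − 1² = 52, 53 − 2² = 49 = 7² ⇒ 53 = 2² + 7².
  Combine using the Brahmagupta–Fibonacci identity (a² + b²)(c² + d²) = (ac − bd)² + (ad + bc)² = (ac + bd)² + (ad − bc)²:
  17 · 53 = 901: from (1² + 4²)(2² + 7²), take (1·2 − 4·7, 1·7 + 4·2) = (2 − 28, 7 + 8) = (-26, 15); dropping signs (only squares matter) gives (26, 15); check 26² + 15² = 676 + 225 = 901 ✓.
Step 4: Order so x ≤ y and verify: 15² + 26² = 225 + 676 = 901 = n. ✓

n = 901 = 15² + 26² (one valid representation with x ≤ y).


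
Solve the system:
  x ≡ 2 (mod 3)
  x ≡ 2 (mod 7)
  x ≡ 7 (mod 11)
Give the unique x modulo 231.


Moduli 3, 7, 11 are pairwise coprime; by CRT there is a unique solution modulo M = 3 · 7 · 11 = 231.
Solve pairwise, accumulating the modulus:
  Start with x ≡ 2 (mod 3).
  Combine with x ≡ 2 (mod 7): since gcd(3, 7) = 1, we get a unique residue mod 21.
    Write x = 2 + 3·t and substitute into x ≡ 2 (mod 7): 3·t ≡ 2 − 2 = 0 (mod 7).
    The inverse of 3 mod 7 is 5 (since 3·5 = 15 = 2·7 + 1), so t ≡ 5·0 = 0 ≡ 0 (mod 7).
    Then x = 2 + 3·0 = 2, valid modulo lcm(3, 7) = 21: x ≡ 2 (mod 21).
  Combine with x ≡ 7 (mod 11): since gcd(21, 11) = 1, we get a unique residue mod 231.
    Write x = 2 + 21·t and substitute into x ≡ 7 (mod 11): 21·t ≡ 7 − 2 = 5 (mod 11).
    Reduce coefficients mod 11: 10·t ≡ 5 (mod 11).
    The inverse of 10 mod 11 is 10 (since 10·10 = 100 = 9·11 + 1), so t ≡ 10·5 = 50 ≡ 6 (mod 11).
    Then x = 2 + 21·6 = 128, valid modulo lcm(21, 11) = 231: x ≡ 128 (mod 231).
Verify: 128 mod 3 = 2 ✓, 128 mod 7 = 2 ✓, 128 mod 11 = 7 ✓.

x ≡ 128 (mod 231).


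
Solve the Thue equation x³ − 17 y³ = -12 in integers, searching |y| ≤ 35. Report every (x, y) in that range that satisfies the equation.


The equation is x³ - 17y³ = -12. For fixed y, x³ = 17·y³ − 12, so a solution requires the RHS to be a perfect cube.
Strategy: iterate y from -35 to 35, compute RHS = 17·y³ − 12, and check whether it is a (positive or negative) perfect cube.
Check small values of y:
  y = 0: RHS = -12 is not a perfect cube.
  y = 1: RHS = 5 is not a perfect cube.
  y = -1: RHS = -29 is not a perfect cube.
  y = 2: RHS = 124 is not a perfect cube.
  y = -2: RHS = -148 is not a perfect cube.
  y = 3: RHS = 447 is not a perfect cube.
  y = -3: RHS = -471 is not a perfect cube.
Continuing the search up to |y| = 35 finds no solutions either.
No (x, y) in the scanned range satisfies the equation.

No integer solutions with |y| ≤ 35.


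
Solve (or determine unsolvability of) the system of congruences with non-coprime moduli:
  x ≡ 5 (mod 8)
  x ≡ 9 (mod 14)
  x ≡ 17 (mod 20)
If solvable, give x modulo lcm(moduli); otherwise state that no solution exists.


Moduli 8, 14, 20 are not pairwise coprime, so CRT works modulo lcm(m_i) when all pairwise compatibility conditions hold.
Pairwise compatibility: gcd(m_i, m_j) must divide a_i - a_j for every pair.
Merge one congruence at a time:
  Start: x ≡ 5 (mod 8).
  Combine with x ≡ 9 (mod 14): gcd(8, 14) = 2; 9 - 5 = 4, which IS divisible by 2, so compatible.
    Write x = 5 + 8·t and substitute into x ≡ 9 (mod 14): 8·t ≡ 9 − 5 = 4 (mod 14).
    Divide the congruence (and modulus) by g = 2: 4·t ≡ 2 (mod 7).
    The inverse of 4 mod 7 is 2 (since 4·2 = 8 = 1·7 + 1), so t ≡ 2·2 = 4 ≡ 4 (mod 7).
    Then x = 5 + 8·4 = 37, valid modulo lcm(8, 14) = 56: x ≡ 37 (mod 56).
  Combine with x ≡ 17 (mod 20): gcd(56, 20) = 4; 17 - 37 = -20, which IS divisible by 4, so compatible.
    Write x = 37 + 56·t and substitute into x ≡ 17 (mod 20): 56·t ≡ 17 − 37 = -20 (mod 20).
    Divide the congruence (and modulus) by g = 4: 14·t ≡ -5 (mod 5).
    Reduce coefficients mod 5: 4·t ≡ 0 (mod 5).
    The inverse of 4 mod 5 is 4 (since 4·4 = 16 = 3·5 + 1), so t ≡ 4·0 = 0 ≡ 0 (mod 5).
    Then x = 37 + 56·0 = 37, valid modulo lcm(56, 20) = 280: x ≡ 37 (mod 280).
Verify: 37 mod 8 = 5, 37 mod 14 = 9, 37 mod 20 = 17.

x ≡ 37 (mod 280).


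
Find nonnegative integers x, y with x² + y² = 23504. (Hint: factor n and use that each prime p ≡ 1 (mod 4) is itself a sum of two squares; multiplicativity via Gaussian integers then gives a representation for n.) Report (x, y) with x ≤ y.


Step 1: Factor n = 23504 = 2^4 · 13 · 113.
Step 2: Check the mod-4 condition on each prime factor: 2 = 2 (special); 13 ≡ 1 (mod 4), exponent 1; 113 ≡ 1 (mod 4), exponent 1.
All primes ≡ 3 (mod 4) appear to even exponent (or don't appear), so by the two-squares theorem n IS expressible as a sum of two squares.
Step 3: Build a representation. Group n = k² · m with k = 4 and m = 13 · 113 = 1469 (a product of primes ≡ 1 (mod 4)); a representation of m scales to one of n via (k·x)² + (k·y)² = k²(x² + y²). Each prime p ≡ 1 (mod 4) is itself a sum of two squares; find a² by testing p − a² for a perfect square:
  13: 13 − 1² = 12, 13 − 2² = 9 = 3² ⇒ 13 = 2² + 3².
  113: 113 − 1² = 112, 113 − 2² = 109, 113 − 3² = 104, 113 − 4² = 97, 113 − 5² = 88, 113 − 6² = 77, 113 − 7² = 64 = 8² ⇒ 113 = 7² + 8².
  Combine using the Brahmagupta–Fibonacci identity (a² + b²)(c² + d²) = (ac − bd)² + (ad + bc)² = (ac + bd)² + (ad − bc)²:
  13 · 113 = 1469: from (2² + 3²)(7² + 8²), take (2·7 − 3·8, 2·8 + 3·7) = (14 − 24, 16 + 21) = (-10, 37); dropping signs (only squares matter) gives (10, 37); check 10² + 37² = 100 + 1369 = 1469 ✓.
  Scale by k = 4: (4·10, 4·37) = (40, 148).
Step 4: Order so x ≤ y and verify: 40² + 148² = 1600 + 21904 = 23504 = n. ✓

n = 23504 = 40² + 148² (one valid representation with x ≤ y).


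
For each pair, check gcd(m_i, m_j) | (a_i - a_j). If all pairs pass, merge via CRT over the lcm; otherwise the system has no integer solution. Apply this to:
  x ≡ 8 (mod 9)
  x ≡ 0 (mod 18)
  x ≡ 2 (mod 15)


Moduli 9, 18, 15 are not pairwise coprime, so CRT works modulo lcm(m_i) when all pairwise compatibility conditions hold.
Pairwise compatibility: gcd(m_i, m_j) must divide a_i - a_j for every pair.
Merge one congruence at a time:
  Start: x ≡ 8 (mod 9).
  Combine with x ≡ 0 (mod 18): gcd(9, 18) = 9, and 0 - 8 = -8 is NOT divisible by 9.
    ⇒ system is inconsistent (no integer solution).

No solution (the system is inconsistent).


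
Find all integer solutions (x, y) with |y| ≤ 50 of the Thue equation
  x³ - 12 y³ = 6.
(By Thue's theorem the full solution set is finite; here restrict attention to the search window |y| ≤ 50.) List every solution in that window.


The equation is x³ - 12y³ = 6. For fixed y, x³ = 12·y³ + 6, so a solution requires the RHS to be a perfect cube.
Strategy: iterate y from -50 to 50, compute RHS = 12·y³ + 6, and check whether it is a (positive or negative) perfect cube.
Check small values of y:
  y = 0: RHS = 6 is not a perfect cube.
  y = 1: RHS = 18 is not a perfect cube.
  y = -1: RHS = -6 is not a perfect cube.
  y = 2: RHS = 102 is not a perfect cube.
  y = -2: RHS = -90 is not a perfect cube.
  y = 3: RHS = 330 is not a perfect cube.
  y = -3: RHS = -318 is not a perfect cube.
Continuing the search up to |y| = 50 finds no solutions either.
No (x, y) in the scanned range satisfies the equation.

No integer solutions with |y| ≤ 50.


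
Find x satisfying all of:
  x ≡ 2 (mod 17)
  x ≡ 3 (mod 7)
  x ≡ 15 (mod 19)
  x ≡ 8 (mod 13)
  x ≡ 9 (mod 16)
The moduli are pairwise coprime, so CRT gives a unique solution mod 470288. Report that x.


Product of moduli M = 17 · 7 · 19 · 13 · 16 = 470288.
Merge one congruence at a time:
  Start: x ≡ 2 (mod 17).
  Combine with x ≡ 3 (mod 7); new modulus lcm = 119.
    Write x = 2 + 17·t and substitute into x ≡ 3 (mod 7): 17·t ≡ 3 − 2 = 1 (mod 7).
    Reduce coefficients mod 7: 3·t ≡ 1 (mod 7).
    The inverse of 3 mod 7 is 5 (since 3·5 = 15 = 2·7 + 1), so t ≡ 5·1 = 5 ≡ 5 (mod 7).
    Then x = 2 + 17·5 = 87, valid modulo lcm(17, 7) = 119: x ≡ 87 (mod 119).
  Combine with x ≡ 15 (mod 19); new modulus lcm = 2261.
    Write x = 87 + 119·t and substitute into x ≡ 15 (mod 19): 119·t ≡ 15 − 87 = -72 (mod 19).
    Reduce coefficients mod 19: 5·t ≡ 4 (mod 19).
    The inverse of 5 mod 19 is 4 (since 5·4 = 20 = 1·19 + 1), so t ≡ 4·4 = 16 ≡ 16 (mod 19).
    Then x = 87 + 119·16 = 1991, valid modulo lcm(119, 19) = 2261: x ≡ 1991 (mod 2261).
  Combine with x ≡ 8 (mod 13); new modulus lcm = 29393.
    Write x = 1991 + 2261·t and substitute into x ≡ 8 (mod 13): 2261·t ≡ 8 − 1991 = -1983 (mod 13).
    Reduce coefficients mod 13: 12·t ≡ 6 (mod 13).
    The inverse of 12 mod 13 is 12 (since 12·12 = 144 = 11·13 + 1), so t ≡ 12·6 = 72 ≡ 7 (mod 13).
    Then x = 1991 + 2261·7 = 17818, valid modulo lcm(2261, 13) = 29393: x ≡ 17818 (mod 29393).
  Combine with x ≡ 9 (mod 16); new modulus lcm = 470288.
    Write x = 17818 + 29393·t and substitute into x ≡ 9 (mod 16): 29393·t ≡ 9 − 17818 = -17809 (mod 16).
    Reduce coefficients mod 16: 1·t ≡ 15 (mod 16).
    So t ≡ 15 (mod 16).
    Then x = 17818 + 29393·15 = 458713, valid modulo lcm(29393, 16) = 470288: x ≡ 458713 (mod 470288).
Verify against each original: 458713 mod 17 = 2, 458713 mod 7 = 3, 458713 mod 19 = 15, 458713 mod 13 = 8, 458713 mod 16 = 9.

x ≡ 458713 (mod 470288).


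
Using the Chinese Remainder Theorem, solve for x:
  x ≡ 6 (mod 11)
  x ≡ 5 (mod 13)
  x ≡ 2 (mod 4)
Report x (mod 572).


Moduli 11, 13, 4 are pairwise coprime; by CRT there is a unique solution modulo M = 11 · 13 · 4 = 572.
Solve pairwise, accumulating the modulus:
  Start with x ≡ 6 (mod 11).
  Combine with x ≡ 5 (mod 13): since gcd(11, 13) = 1, we get a unique residue mod 143.
    Write x = 6 + 11·t and substitute into x ≡ 5 (mod 13): 11·t ≡ 5 − 6 = -1 (mod 13).
    Reduce coefficients mod 13: 11·t ≡ 12 (mod 13).
    The inverse of 11 mod 13 is 6 (since 11·6 = 66 = 5·13 + 1), so t ≡ 6·12 = 72 ≡ 7 (mod 13).
    Then x = 6 + 11·7 = 83, valid modulo lcm(11, 13) = 143: x ≡ 83 (mod 143).
  Combine with x ≡ 2 (mod 4): since gcd(143, 4) = 1, we get a unique residue mod 572.
    Write x = 83 + 143·t and substitute into x ≡ 2 (mod 4): 143·t ≡ 2 − 83 = -81 (mod 4).
    Reduce coefficients mod 4: 3·t ≡ 3 (mod 4).
    The inverse of 3 mod 4 is 3 (since 3·3 = 9 = 2·4 + 1), so t ≡ 3·3 = 9 ≡ 1 (mod 4).
    Then x = 83 + 143·1 = 226, valid modulo lcm(143, 4) = 572: x ≡ 226 (mod 572).
Verify: 226 mod 11 = 6 ✓, 226 mod 13 = 5 ✓, 226 mod 4 = 2 ✓.

x ≡ 226 (mod 572).


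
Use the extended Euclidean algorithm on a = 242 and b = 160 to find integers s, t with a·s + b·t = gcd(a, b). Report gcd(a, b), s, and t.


Euclidean algorithm on (242, 160) — divide until remainder is 0:
  242 = 1 · 160 + 82
  160 = 1 · 82 + 78
  82 = 1 · 78 + 4
  78 = 19 · 4 + 2
  4 = 2 · 2 + 0
gcd(242, 160) = 2.
Track Bezout coefficients alongside the remainders: start with r₀ = 242 = a·1 + b·0 (s = 1, t = 0) and r₁ = 160 = a·0 + b·1 (s = 0, t = 1); each new remainder r_{k+1} = r_{k-1} − q_k·r_k inherits s_{k+1} = s_{k-1} − q_k·s_k, t_{k+1} = t_{k-1} − q_k·t_k, so r_k = a·s_k + b·t_k at every step:
  q = 1: r = 82, s = 1 − 1·0 = 1, t = 0 − 1·1 = -1  (check: 242·1 + 160·(-1) = 82)
  q = 1: r = 78, s = 0 − 1·1 = -1, t = 1 − 1·(-1) = 2  (check: 242·(-1) + 160·2 = 78)
  q = 1: r = 4, s = 1 − 1·(-1) = 2, t = -1 − 1·2 = -3  (check: 242·2 + 160·(-3) = 4)
  q = 19: r = 2, s = -1 − 19·2 = -39, t = 2 − 19·(-3) = 59  (check: 242·(-39) + 160·59 = 2)
The row with r = 2 (the gcd) gives the Bezout coefficients s = -39, t = 59.
Result: 242 · (-39) + 160 · (59) = 2.

gcd(242, 160) = 2; s = -39, t = 59 (check: 242·(-39) + 160·59 = 2).


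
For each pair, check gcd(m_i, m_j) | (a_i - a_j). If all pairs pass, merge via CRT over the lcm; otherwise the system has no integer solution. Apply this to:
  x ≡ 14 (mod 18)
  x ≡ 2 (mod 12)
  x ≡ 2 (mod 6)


Moduli 18, 12, 6 are not pairwise coprime, so CRT works modulo lcm(m_i) when all pairwise compatibility conditions hold.
Pairwise compatibility: gcd(m_i, m_j) must divide a_i - a_j for every pair.
Merge one congruence at a time:
  Start: x ≡ 14 (mod 18).
  Combine with x ≡ 2 (mod 12): gcd(18, 12) = 6; 2 - 14 = -12, which IS divisible by 6, so compatible.
    Write x = 14 + 18·t and substitute into x ≡ 2 (mod 12): 18·t ≡ 2 − 14 = -12 (mod 12).
    Divide the congruence (and modulus) by g = 6: 3·t ≡ -2 (mod 2).
    Reduce coefficients mod 2: 1·t ≡ 0 (mod 2).
    So t ≡ 0 (mod 2).
    Then x = 14 + 18·0 = 14, valid modulo lcm(18, 12) = 36: x ≡ 14 (mod 36).
  Combine with x ≡ 2 (mod 6): gcd(36, 6) = 6; 2 - 14 = -12, which IS divisible by 6, so compatible.
    Write x = 14 + 36·t and substitute into x ≡ 2 (mod 6): 36·t ≡ 2 − 14 = -12 (mod 6).
    Divide the congruence (and modulus) by g = 6: 6·t ≡ -2 (mod 1).
    Modulo 1 every t works; take t = 0.
    Then x = 14 + 36·0 = 14, valid modulo lcm(36, 6) = 36: x ≡ 14 (mod 36).
Verify: 14 mod 18 = 14, 14 mod 12 = 2, 14 mod 6 = 2.

x ≡ 14 (mod 36).


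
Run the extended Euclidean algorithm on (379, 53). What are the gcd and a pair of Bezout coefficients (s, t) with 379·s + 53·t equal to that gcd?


Euclidean algorithm on (379, 53) — divide until remainder is 0:
  379 = 7 · 53 + 8
  53 = 6 · 8 + 5
  8 = 1 · 5 + 3
  5 = 1 · 3 + 2
  3 = 1 · 2 + 1
  2 = 2 · 1 + 0
gcd(379, 53) = 1.
Track Bezout coefficients alongside the remainders: start with r₀ = 379 = a·1 + b·0 (s = 1, t = 0) and r₁ = 53 = a·0 + b·1 (s = 0, t = 1); each new remainder r_{k+1} = r_{k-1} − q_k·r_k inherits s_{k+1} = s_{k-1} − q_k·s_k, t_{k+1} = t_{k-1} − q_k·t_k, so r_k = a·s_k + b·t_k at every step:
  q = 7: r = 8, s = 1 − 7·0 = 1, t = 0 − 7·1 = -7  (check: 379·1 + 53·(-7) = 8)
  q = 6: r = 5, s = 0 − 6·1 = -6, t = 1 − 6·(-7) = 43  (check: 379·(-6) + 53·43 = 5)
  q = 1: r = 3, s = 1 − 1·(-6) = 7, t = -7 − 1·43 = -50  (check: 379·7 + 53·(-50) = 3)
  q = 1: r = 2, s = -6 − 1·7 = -13, t = 43 − 1·(-50) = 93  (check: 379·(-13) + 53·93 = 2)
  q = 1: r = 1, s = 7 − 1·(-13) = 20, t = -50 − 1·93 = -143  (check: 379·20 + 53·(-143) = 1)
The row with r = 1 (the gcd) gives the Bezout coefficients s = 20, t = -143.
Result: 379 · (20) + 53 · (-143) = 1.

gcd(379, 53) = 1; s = 20, t = -143 (check: 379·20 + 53·(-143) = 1).


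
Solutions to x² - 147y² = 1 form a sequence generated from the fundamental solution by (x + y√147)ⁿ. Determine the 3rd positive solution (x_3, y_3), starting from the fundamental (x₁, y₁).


Step 1: Find the fundamental solution (x₁, y₁) of x² - 147y² = 1.
  Expand √147 as a continued fraction. a₀ = ⌊√147⌋ = 12; iterate m_{k+1} = d_k·a_k − m_k, d_{k+1} = (147 − m_{k+1}²)/d_k, a_{k+1} = ⌊(a₀ + m_{k+1})/d_{k+1}⌋ (starting m₀ = 0, d₀ = 1), with convergents p_k = a_k·p_{k-1} + p_{k-2}, q_k = a_k·q_{k-1} + q_{k-2} (p₋₁ = 1, q₋₁ = 0):
  k = 0: a₀ = 12; p₀/q₀ = 12/1; p₀² − 147·q₀² = 144 − 147 = -3.
  k = 1: m = 12, d = 3, a = ⌊(12 + 12)/3⌋ = 8; p/q = (8·12 + 1)/(8·1 + 0) = 97/8; p² − 147·q² = 9409 − 9408 = 1.
  The first convergent with p² − 147·q² = 1 gives the fundamental solution (x₁, y₁) = (97, 8).
Step 2: Apply the recurrence (x_{n+1}, y_{n+1}) = (x₁x_n + 147y₁y_n, x₁y_n + y₁x_n) repeatedly.
  From (x_1, y_1) = (97, 8): x_2 = 97·97 + 147·8·8 = 18817; y_2 = 97·8 + 8·97 = 1552.
  From (x_2, y_2) = (18817, 1552): x_3 = 97·18817 + 147·8·1552 = 3650401; y_3 = 97·1552 + 8·18817 = 301080.
Step 3: Verify x_3² - 147·y_3² = 13325427460801 - 13325427460800 = 1 (should be 1). ✓

(x_1, y_1) = (97, 8); (x_3, y_3) = (3650401, 301080).


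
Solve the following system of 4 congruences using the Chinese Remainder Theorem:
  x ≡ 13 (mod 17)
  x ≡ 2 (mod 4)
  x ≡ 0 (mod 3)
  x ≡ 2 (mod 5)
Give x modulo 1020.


Product of moduli M = 17 · 4 · 3 · 5 = 1020.
Merge one congruence at a time:
  Start: x ≡ 13 (mod 17).
  Combine with x ≡ 2 (mod 4); new modulus lcm = 68.
    Write x = 13 + 17·t and substitute into x ≡ 2 (mod 4): 17·t ≡ 2 − 13 = -11 (mod 4).
    Reduce coefficients mod 4: 1·t ≡ 1 (mod 4).
    So t ≡ 1 (mod 4).
    Then x = 13 + 17·1 = 30, valid modulo lcm(17, 4) = 68: x ≡ 30 (mod 68).
  Combine with x ≡ 0 (mod 3); new modulus lcm = 204.
    Write x = 30 + 68·t and substitute into x ≡ 0 (mod 3): 68·t ≡ 0 − 30 = -30 (mod 3).
    Reduce coefficients mod 3: 2·t ≡ 0 (mod 3).
    The inverse of 2 mod 3 is 2 (since 2·2 = 4 = 1·3 + 1), so t ≡ 2·0 = 0 ≡ 0 (mod 3).
    Then x = 30 + 68·0 = 30, valid modulo lcm(68, 3) = 204: x ≡ 30 (mod 204).
  Combine with x ≡ 2 (mod 5); new modulus lcm = 1020.
    Write x = 30 + 204·t and substitute into x ≡ 2 (mod 5): 204·t ≡ 2 − 30 = -28 (mod 5).
    Reduce coefficients mod 5: 4·t ≡ 2 (mod 5).
    The inverse of 4 mod 5 is 4 (since 4·4 = 16 = 3·5 + 1), so t ≡ 4·2 = 8 ≡ 3 (mod 5).
    Then x = 30 + 204·3 = 642, valid modulo lcm(204, 5) = 1020: x ≡ 642 (mod 1020).
Verify against each original: 642 mod 17 = 13, 642 mod 4 = 2, 642 mod 3 = 0, 642 mod 5 = 2.

x ≡ 642 (mod 1020).


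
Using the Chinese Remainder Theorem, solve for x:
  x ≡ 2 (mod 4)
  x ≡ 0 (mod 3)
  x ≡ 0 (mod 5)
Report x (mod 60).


Moduli 4, 3, 5 are pairwise coprime; by CRT there is a unique solution modulo M = 4 · 3 · 5 = 60.
Solve pairwise, accumulating the modulus:
  Start with x ≡ 2 (mod 4).
  Combine with x ≡ 0 (mod 3): since gcd(4, 3) = 1, we get a unique residue mod 12.
    Write x = 2 + 4·t and substitute into x ≡ 0 (mod 3): 4·t ≡ 0 − 2 = -2 (mod 3).
    Reduce coefficients mod 3: 1·t ≡ 1 (mod 3).
    So t ≡ 1 (mod 3).
    Then x = 2 + 4·1 = 6, valid modulo lcm(4, 3) = 12: x ≡ 6 (mod 12).
  Combine with x ≡ 0 (mod 5): since gcd(12, 5) = 1, we get a unique residue mod 60.
    Write x = 6 + 12·t and substitute into x ≡ 0 (mod 5): 12·t ≡ 0 − 6 = -6 (mod 5).
    Reduce coefficients mod 5: 2·t ≡ 4 (mod 5).
    The inverse of 2 mod 5 is 3 (since 2·3 = 6 = 1·5 + 1), so t ≡ 3·4 = 12 ≡ 2 (mod 5).
    Then x = 6 + 12·2 = 30, valid modulo lcm(12, 5) = 60: x ≡ 30 (mod 60).
Verify: 30 mod 4 = 2 ✓, 30 mod 3 = 0 ✓, 30 mod 5 = 0 ✓.

x ≡ 30 (mod 60).


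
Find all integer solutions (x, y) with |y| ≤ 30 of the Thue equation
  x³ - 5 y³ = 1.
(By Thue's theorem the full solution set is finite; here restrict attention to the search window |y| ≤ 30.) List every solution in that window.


The equation is x³ - 5y³ = 1. For fixed y, x³ = 5·y³ + 1, so a solution requires the RHS to be a perfect cube.
Strategy: iterate y from -30 to 30, compute RHS = 5·y³ + 1, and check whether it is a (positive or negative) perfect cube.
Check small values of y:
  y = 0: RHS = 1 = (1)³ ⇒ x = 1 works.
  y = 1: RHS = 6 is not a perfect cube.
  y = -1: RHS = -4 is not a perfect cube.
  y = 2: RHS = 41 is not a perfect cube.
  y = -2: RHS = -39 is not a perfect cube.
  y = 3: RHS = 136 is not a perfect cube.
  y = -3: RHS = -134 is not a perfect cube.
Continuing the search up to |y| = 30 finds no further solutions beyond those listed.
Collected solutions: (1, 0).

Solutions (with |y| ≤ 30): (1, 0).


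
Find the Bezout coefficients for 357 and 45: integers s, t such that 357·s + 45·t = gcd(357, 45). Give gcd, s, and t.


Euclidean algorithm on (357, 45) — divide until remainder is 0:
  357 = 7 · 45 + 42
  45 = 1 · 42 + 3
  42 = 14 · 3 + 0
gcd(357, 45) = 3.
Track Bezout coefficients alongside the remainders: start with r₀ = 357 = a·1 + b·0 (s = 1, t = 0) and r₁ = 45 = a·0 + b·1 (s = 0, t = 1); each new remainder r_{k+1} = r_{k-1} − q_k·r_k inherits s_{k+1} = s_{k-1} − q_k·s_k, t_{k+1} = t_{k-1} − q_k·t_k, so r_k = a·s_k + b·t_k at every step:
  q = 7: r = 42, s = 1 − 7·0 = 1, t = 0 − 7·1 = -7  (check: 357·1 + 45·(-7) = 42)
  q = 1: r = 3, s = 0 − 1·1 = -1, t = 1 − 1·(-7) = 8  (check: 357·(-1) + 45·8 = 3)
The row with r = 3 (the gcd) gives the Bezout coefficients s = -1, t = 8.
Result: 357 · (-1) + 45 · (8) = 3.

gcd(357, 45) = 3; s = -1, t = 8 (check: 357·(-1) + 45·8 = 3).


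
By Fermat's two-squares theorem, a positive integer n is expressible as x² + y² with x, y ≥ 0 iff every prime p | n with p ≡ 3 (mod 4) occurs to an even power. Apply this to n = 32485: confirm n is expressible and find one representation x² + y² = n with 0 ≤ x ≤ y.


Step 1: Factor n = 32485 = 5 · 73 · 89.
Step 2: Check the mod-4 condition on each prime factor: 5 ≡ 1 (mod 4), exponent 1; 73 ≡ 1 (mod 4), exponent 1; 89 ≡ 1 (mod 4), exponent 1.
All primes ≡ 3 (mod 4) appear to even exponent (or don't appear), so by the two-squares theorem n IS expressible as a sum of two squares.
Step 3: Build a representation. Here n = 5 · 73 · 89 is a product of primes ≡ 1 (mod 4). Each prime p ≡ 1 (mod 4) is itself a sum of two squares; find a² by testing p − a² for a perfect square:
  5: 5 − 1² = 4 = 2² ⇒ 5 = 1² + 2².
  73: 73 − 1² = 72, 73 − 2² = 69, 73 − 3² = 64 = 8² ⇒ 73 = 3² + 8².
  89: 89 − 1² = 88, 89 − 2² = 85, 89 − 3² = 80, 89 − 4² = 73, 89 − 5² = 64 = 8² ⇒ 89 = 5² + 8².
  Combine using the Brahmagupta–Fibonacci identity (a² + b²)(c² + d²) = (ac − bd)² + (ad + bc)² = (ac + bd)² + (ad − bc)²:
  5 · 73 = 365: from (1² + 2²)(3² + 8²), take (1·3 − 2·8, 1·8 + 2·3) = (3 − 16, 8 + 6) = (-13, 14); dropping signs (only squares matter) gives (13, 14); check 13² + 14² = 169 + 196 = 365 ✓.
  365 · 89 = 32485: from (13² + 14²)(5² + 8²), take (13·5 − 14·8, 13·8 + 14·5) = (65 − 112, 104 + 70) = (-47, 174); dropping signs (only squares matter) gives (47, 174); check 47² + 174² = 2209 + 30276 = 32485 ✓.
Step 4: Order so x ≤ y and verify: 47² + 174² = 2209 + 30276 = 32485 = n. ✓

n = 32485 = 47² + 174² (one valid representation with x ≤ y).


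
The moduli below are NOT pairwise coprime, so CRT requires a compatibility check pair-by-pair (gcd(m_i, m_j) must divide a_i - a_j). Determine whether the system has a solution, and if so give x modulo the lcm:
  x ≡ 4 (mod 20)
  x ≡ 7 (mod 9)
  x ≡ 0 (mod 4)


Moduli 20, 9, 4 are not pairwise coprime, so CRT works modulo lcm(m_i) when all pairwise compatibility conditions hold.
Pairwise compatibility: gcd(m_i, m_j) must divide a_i - a_j for every pair.
Merge one congruence at a time:
  Start: x ≡ 4 (mod 20).
  Combine with x ≡ 7 (mod 9): gcd(20, 9) = 1; 7 - 4 = 3, which IS divisible by 1, so compatible.
    Write x = 4 + 20·t and substitute into x ≡ 7 (mod 9): 20·t ≡ 7 − 4 = 3 (mod 9).
    Reduce coefficients mod 9: 2·t ≡ 3 (mod 9).
    The inverse of 2 mod 9 is 5 (since 2·5 = 10 = 1·9 + 1), so t ≡ 5·3 = 15 ≡ 6 (mod 9).
    Then x = 4 + 20·6 = 124, valid modulo lcm(20, 9) = 180: x ≡ 124 (mod 180).
  Combine with x ≡ 0 (mod 4): gcd(180, 4) = 4; 0 - 124 = -124, which IS divisible by 4, so compatible.
    Write x = 124 + 180·t and substitute into x ≡ 0 (mod 4): 180·t ≡ 0 − 124 = -124 (mod 4).
    Divide the congruence (and modulus) by g = 4: 45·t ≡ -31 (mod 1).
    Modulo 1 every t works; take t = 0.
    Then x = 124 + 180·0 = 124, valid modulo lcm(180, 4) = 180: x ≡ 124 (mod 180).
Verify: 124 mod 20 = 4, 124 mod 9 = 7, 124 mod 4 = 0.

x ≡ 124 (mod 180).
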